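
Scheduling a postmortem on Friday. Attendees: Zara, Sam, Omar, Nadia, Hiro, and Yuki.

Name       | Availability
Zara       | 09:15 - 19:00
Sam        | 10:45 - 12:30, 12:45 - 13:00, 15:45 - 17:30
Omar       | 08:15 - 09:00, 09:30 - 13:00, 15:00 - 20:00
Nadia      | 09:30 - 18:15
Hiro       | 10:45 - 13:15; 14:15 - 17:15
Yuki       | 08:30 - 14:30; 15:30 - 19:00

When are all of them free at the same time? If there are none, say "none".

10:45-12:30, 12:45-13:00, 15:45-17:15

Zara ∩ Sam: 10:45-12:30, 12:45-13:00, 15:45-17:30.
Zara ∩ Sam ∩ Omar: 10:45-12:30, 12:45-13:00, 15:45-17:30.
Zara ∩ Sam ∩ Omar ∩ Nadia: 10:45-12:30, 12:45-13:00, 15:45-17:30.
Zara ∩ Sam ∩ Omar ∩ Nadia ∩ Hiro: 10:45-12:30, 12:45-13:00, 15:45-17:15.
Zara ∩ Sam ∩ Omar ∩ Nadia ∩ Hiro ∩ Yuki: 10:45-12:30, 12:45-13:00, 15:45-17:15.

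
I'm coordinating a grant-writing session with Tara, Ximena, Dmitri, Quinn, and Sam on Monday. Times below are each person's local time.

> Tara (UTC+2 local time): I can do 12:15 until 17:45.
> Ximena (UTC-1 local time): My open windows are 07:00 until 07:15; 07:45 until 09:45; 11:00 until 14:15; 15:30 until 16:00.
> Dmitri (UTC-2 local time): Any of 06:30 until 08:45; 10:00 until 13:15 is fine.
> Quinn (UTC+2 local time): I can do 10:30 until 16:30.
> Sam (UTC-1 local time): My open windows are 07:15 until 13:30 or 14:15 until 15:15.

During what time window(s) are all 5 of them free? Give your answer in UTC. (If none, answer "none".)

Tara in UTC: 10:15-15:45 (subtract 2h to convert from UTC+2).
Ximena in UTC: 08:00-08:15, 08:45-10:45, 12:00-15:15, 16:30-17:00 (add 1h to convert from UTC-1).
Dmitri in UTC: 08:30-10:45, 12:00-15:15 (add 2h to convert from UTC-2).
Quinn in UTC: 08:30-14:30 (subtract 2h to convert from UTC+2).
Sam in UTC: 08:15-14:30, 15:15-16:15 (add 1h to convert from UTC-1).
Tara ∩ Ximena: 10:15-10:45, 12:00-15:15.
Tara ∩ Ximena ∩ Dmitri: 10:15-10:45, 12:00-15:15.
Tara ∩ Ximena ∩ Dmitri ∩ Quinn: 10:15-10:45, 12:00-14:30.
Tara ∩ Ximena ∩ Dmitri ∩ Quinn ∩ Sam: 10:15-10:45, 12:00-14:30.
So the common availability across everyone is 10:15-10:45, 12:00-14:30.

10:15-10:45, 12:00-14:30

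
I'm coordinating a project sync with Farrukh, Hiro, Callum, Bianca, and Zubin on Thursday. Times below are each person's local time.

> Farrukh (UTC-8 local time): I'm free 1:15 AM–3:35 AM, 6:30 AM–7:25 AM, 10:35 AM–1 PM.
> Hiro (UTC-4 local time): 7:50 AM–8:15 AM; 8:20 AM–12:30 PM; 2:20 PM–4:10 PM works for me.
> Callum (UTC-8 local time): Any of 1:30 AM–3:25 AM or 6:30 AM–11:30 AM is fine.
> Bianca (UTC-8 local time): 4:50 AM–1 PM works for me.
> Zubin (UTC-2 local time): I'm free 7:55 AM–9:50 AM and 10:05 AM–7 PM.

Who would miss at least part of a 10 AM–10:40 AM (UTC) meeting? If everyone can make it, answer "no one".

Farrukh in UTC: 09:15-11:35, 14:30-15:25, 18:35-21:00 (add 8h to convert from UTC-8).
Hiro in UTC: 11:50-12:15, 12:20-16:30, 18:20-20:10 (add 4h to convert from UTC-4).
Callum in UTC: 09:30-11:25, 14:30-19:30 (add 8h to convert from UTC-8).
Bianca in UTC: 12:50-21:00 (add 8h to convert from UTC-8).
Zubin in UTC: 09:55-11:50, 12:05-21:00 (add 2h to convert from UTC-2).
Farrukh: free for 10:00-10:40. Hiro: not fully free for 10:00-10:40. Callum: free for 10:00-10:40. Bianca: not fully free for 10:00-10:40. Zubin: free for 10:00-10:40.

Bianca, Hiro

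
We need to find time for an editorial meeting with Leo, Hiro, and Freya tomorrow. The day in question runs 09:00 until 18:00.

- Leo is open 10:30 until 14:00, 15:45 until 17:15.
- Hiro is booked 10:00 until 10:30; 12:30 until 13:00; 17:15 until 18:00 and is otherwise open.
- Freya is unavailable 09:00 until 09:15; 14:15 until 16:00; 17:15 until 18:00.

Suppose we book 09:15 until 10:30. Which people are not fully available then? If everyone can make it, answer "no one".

Leo free: 10:30-14:00, 15:45-17:15.
Hiro free: 09:00-10:00, 10:30-12:30, 13:00-17:15 (invert busy blocks within the working day).
Freya free: 09:15-14:15, 16:00-17:15 (invert busy blocks within the working day).
Leo: not fully free for 09:15-10:30. Hiro: not fully free for 09:15-10:30. Freya: free for 09:15-10:30.

Hiro, Leo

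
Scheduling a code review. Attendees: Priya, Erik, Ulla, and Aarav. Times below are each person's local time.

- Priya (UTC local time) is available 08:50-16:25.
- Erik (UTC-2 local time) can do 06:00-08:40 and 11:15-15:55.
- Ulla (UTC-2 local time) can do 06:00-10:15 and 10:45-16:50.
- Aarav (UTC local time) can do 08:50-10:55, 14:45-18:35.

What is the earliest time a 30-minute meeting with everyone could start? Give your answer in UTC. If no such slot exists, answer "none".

08:50

Priya in UTC: 08:50-16:25.
Erik in UTC: 08:00-10:40, 13:15-17:55 (add 2h to convert from UTC-2).
Ulla in UTC: 08:00-12:15, 12:45-18:50 (add 2h to convert from UTC-2).
Aarav in UTC: 08:50-10:55, 14:45-18:35.
Priya ∩ Erik: 08:50-10:40, 13:15-16:25.
Priya ∩ Erik ∩ Ulla: 08:50-10:40, 13:15-16:25.
Priya ∩ Erik ∩ Ulla ∩ Aarav: 08:50-10:40, 14:45-16:25.
The first common window of at least 30 minutes is 08:50-10:40, so the earliest start is 08:50.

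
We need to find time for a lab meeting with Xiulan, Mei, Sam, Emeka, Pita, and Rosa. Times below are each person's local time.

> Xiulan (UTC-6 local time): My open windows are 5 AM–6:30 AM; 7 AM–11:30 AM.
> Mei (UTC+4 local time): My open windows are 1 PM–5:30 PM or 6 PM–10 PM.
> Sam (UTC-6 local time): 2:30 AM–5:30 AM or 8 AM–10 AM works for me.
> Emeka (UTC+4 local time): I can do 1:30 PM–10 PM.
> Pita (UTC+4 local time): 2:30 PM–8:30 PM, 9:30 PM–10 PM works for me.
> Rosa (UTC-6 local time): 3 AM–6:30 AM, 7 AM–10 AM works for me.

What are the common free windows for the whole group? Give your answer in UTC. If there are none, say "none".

Xiulan in UTC: 11:00-12:30, 13:00-17:30 (add 6h to convert from UTC-6).
Mei in UTC: 09:00-13:30, 14:00-18:00 (subtract 4h to convert from UTC+4).
Sam in UTC: 08:30-11:30, 14:00-16:00 (add 6h to convert from UTC-6).
Emeka in UTC: 09:30-18:00 (subtract 4h to convert from UTC+4).
Pita in UTC: 10:30-16:30, 17:30-18:00 (subtract 4h to convert from UTC+4).
Rosa in UTC: 09:00-12:30, 13:00-16:00 (add 6h to convert from UTC-6).
Xiulan ∩ Mei: 11:00-12:30, 13:00-13:30, 14:00-17:30.
Xiulan ∩ Mei ∩ Sam: 11:00-11:30, 14:00-16:00.
Xiulan ∩ Mei ∩ Sam ∩ Emeka: 11:00-11:30, 14:00-16:00.
Xiulan ∩ Mei ∩ Sam ∩ Emeka ∩ Pita: 11:00-11:30, 14:00-16:00.
Xiulan ∩ Mei ∩ Sam ∩ Emeka ∩ Pita ∩ Rosa: 11:00-11:30, 14:00-16:00.
Those are the intersection windows.

11:00-11:30, 14:00-16:00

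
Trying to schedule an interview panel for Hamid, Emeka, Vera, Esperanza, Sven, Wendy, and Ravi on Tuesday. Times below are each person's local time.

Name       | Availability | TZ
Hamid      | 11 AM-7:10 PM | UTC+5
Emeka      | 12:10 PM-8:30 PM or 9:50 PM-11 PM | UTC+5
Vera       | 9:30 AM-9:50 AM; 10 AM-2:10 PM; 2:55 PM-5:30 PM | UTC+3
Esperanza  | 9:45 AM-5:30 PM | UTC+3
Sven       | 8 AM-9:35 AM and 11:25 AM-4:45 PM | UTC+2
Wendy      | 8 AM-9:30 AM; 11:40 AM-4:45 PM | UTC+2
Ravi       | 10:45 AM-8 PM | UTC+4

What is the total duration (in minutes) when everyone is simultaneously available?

Hamid in UTC: 06:00-14:10 (subtract 5h to convert from UTC+5).
Emeka in UTC: 07:10-15:30, 16:50-18:00 (subtract 5h to convert from UTC+5).
Vera in UTC: 06:30-06:50, 07:00-11:10, 11:55-14:30 (subtract 3h to convert from UTC+3).
Esperanza in UTC: 06:45-14:30 (subtract 3h to convert from UTC+3).
Sven in UTC: 06:00-07:35, 09:25-14:45 (subtract 2h to convert from UTC+2).
Wendy in UTC: 06:00-07:30, 09:40-14:45 (subtract 2h to convert from UTC+2).
Ravi in UTC: 06:45-16:00 (subtract 4h to convert from UTC+4).
Hamid ∩ Emeka: 07:10-14:10.
Hamid ∩ Emeka ∩ Vera: 07:10-11:10, 11:55-14:10.
Hamid ∩ Emeka ∩ Vera ∩ Esperanza: 07:10-11:10, 11:55-14:10.
Hamid ∩ Emeka ∩ Vera ∩ Esperanza ∩ Sven: 07:10-07:35, 09:25-11:10, 11:55-14:10.
Hamid ∩ Emeka ∩ Vera ∩ Esperanza ∩ Sven ∩ Wendy: 07:10-07:30, 09:40-11:10, 11:55-14:10.
Hamid ∩ Emeka ∩ Vera ∩ Esperanza ∩ Sven ∩ Wendy ∩ Ravi: 07:10-07:30, 09:40-11:10, 11:55-14:10.
Summing the common windows: 20 + 90 + 135 = 245 minutes.

245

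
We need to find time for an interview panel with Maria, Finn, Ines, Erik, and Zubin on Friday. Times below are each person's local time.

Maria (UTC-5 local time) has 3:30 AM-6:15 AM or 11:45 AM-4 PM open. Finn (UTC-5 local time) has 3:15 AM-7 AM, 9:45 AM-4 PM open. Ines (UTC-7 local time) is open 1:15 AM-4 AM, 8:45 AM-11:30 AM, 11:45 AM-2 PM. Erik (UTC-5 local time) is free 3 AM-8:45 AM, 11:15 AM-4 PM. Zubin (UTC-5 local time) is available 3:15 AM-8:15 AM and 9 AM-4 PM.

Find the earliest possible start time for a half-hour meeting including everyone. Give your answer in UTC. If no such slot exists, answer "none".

Maria in UTC: 08:30-11:15, 16:45-21:00 (add 5h to convert from UTC-5).
Finn in UTC: 08:15-12:00, 14:45-21:00 (add 5h to convert from UTC-5).
Ines in UTC: 08:15-11:00, 15:45-18:30, 18:45-21:00 (add 7h to convert from UTC-7).
Erik in UTC: 08:00-13:45, 16:15-21:00 (add 5h to convert from UTC-5).
Zubin in UTC: 08:15-13:15, 14:00-21:00 (add 5h to convert from UTC-5).
Maria ∩ Finn: 08:30-11:15, 16:45-21:00.
Maria ∩ Finn ∩ Ines: 08:30-11:00, 16:45-18:30, 18:45-21:00.
Maria ∩ Finn ∩ Ines ∩ Erik: 08:30-11:00, 16:45-18:30, 18:45-21:00.
Maria ∩ Finn ∩ Ines ∩ Erik ∩ Zubin: 08:30-11:00, 16:45-18:30, 18:45-21:00.
The first common window of at least 30 minutes is 08:30-11:00, so the earliest start is 08:30.

08:30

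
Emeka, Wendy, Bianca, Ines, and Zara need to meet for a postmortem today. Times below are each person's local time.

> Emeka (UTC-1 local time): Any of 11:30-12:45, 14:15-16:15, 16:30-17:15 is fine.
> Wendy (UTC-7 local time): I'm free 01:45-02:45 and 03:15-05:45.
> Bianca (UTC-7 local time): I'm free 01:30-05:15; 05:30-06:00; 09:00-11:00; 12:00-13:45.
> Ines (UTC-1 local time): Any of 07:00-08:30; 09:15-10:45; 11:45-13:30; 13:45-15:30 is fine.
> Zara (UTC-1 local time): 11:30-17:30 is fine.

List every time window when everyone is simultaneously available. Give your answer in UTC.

none

Emeka in UTC: 12:30-13:45, 15:15-17:15, 17:30-18:15 (add 1h to convert from UTC-1).
Wendy in UTC: 08:45-09:45, 10:15-12:45 (add 7h to convert from UTC-7).
Bianca in UTC: 08:30-12:15, 12:30-13:00, 16:00-18:00, 19:00-20:45 (add 7h to convert from UTC-7).
Ines in UTC: 08:00-09:30, 10:15-11:45, 12:45-14:30, 14:45-16:30 (add 1h to convert from UTC-1).
Zara in UTC: 12:30-18:30 (add 1h to convert from UTC-1).
Emeka ∩ Wendy: 12:30-12:45.
Emeka ∩ Wendy ∩ Bianca: 12:30-12:45.
Emeka ∩ Wendy ∩ Bianca ∩ Ines: ∅.
Emeka ∩ Wendy ∩ Bianca ∩ Ines ∩ Zara: ∅.
There is no time when everyone is free.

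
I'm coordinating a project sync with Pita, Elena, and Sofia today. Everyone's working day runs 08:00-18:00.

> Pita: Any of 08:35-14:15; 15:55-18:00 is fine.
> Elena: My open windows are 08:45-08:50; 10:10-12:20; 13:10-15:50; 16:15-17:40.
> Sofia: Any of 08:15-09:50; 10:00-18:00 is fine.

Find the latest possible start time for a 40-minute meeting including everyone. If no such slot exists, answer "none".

17:00

Pita ∩ Elena: 08:45-08:50, 10:10-12:20, 13:10-14:15, 16:15-17:40.
Pita ∩ Elena ∩ Sofia: 08:45-08:50, 10:10-12:20, 13:10-14:15, 16:15-17:40.
The last common window of at least 40 minutes is 16:15-17:40; a 40-minute meeting can start as late as 17:00 and still end by 17:40.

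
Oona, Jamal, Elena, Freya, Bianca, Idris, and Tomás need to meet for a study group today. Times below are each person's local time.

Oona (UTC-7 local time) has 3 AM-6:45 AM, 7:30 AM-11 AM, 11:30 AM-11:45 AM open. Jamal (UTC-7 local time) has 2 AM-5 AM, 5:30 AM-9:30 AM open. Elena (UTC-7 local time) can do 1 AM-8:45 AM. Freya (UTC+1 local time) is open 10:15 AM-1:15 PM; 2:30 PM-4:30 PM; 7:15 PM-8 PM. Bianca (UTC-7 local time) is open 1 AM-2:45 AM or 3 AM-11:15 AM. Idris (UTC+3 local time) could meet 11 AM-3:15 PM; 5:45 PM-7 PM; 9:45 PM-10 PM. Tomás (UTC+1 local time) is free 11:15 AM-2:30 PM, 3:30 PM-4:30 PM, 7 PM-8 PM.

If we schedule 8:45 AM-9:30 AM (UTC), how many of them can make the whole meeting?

3

Oona in UTC: 10:00-13:45, 14:30-18:00, 18:30-18:45 (add 7h to convert from UTC-7).
Jamal in UTC: 09:00-12:00, 12:30-16:30 (add 7h to convert from UTC-7).
Elena in UTC: 08:00-15:45 (add 7h to convert from UTC-7).
Freya in UTC: 09:15-12:15, 13:30-15:30, 18:15-19:00 (subtract 1h to convert from UTC+1).
Bianca in UTC: 08:00-09:45, 10:00-18:15 (add 7h to convert from UTC-7).
Idris in UTC: 08:00-12:15, 14:45-16:00, 18:45-19:00 (subtract 3h to convert from UTC+3).
Tomás in UTC: 10:15-13:30, 14:30-15:30, 18:00-19:00 (subtract 1h to convert from UTC+1).
Elena, Bianca, and Idris can make the full 08:45-09:30 slot — that's 3.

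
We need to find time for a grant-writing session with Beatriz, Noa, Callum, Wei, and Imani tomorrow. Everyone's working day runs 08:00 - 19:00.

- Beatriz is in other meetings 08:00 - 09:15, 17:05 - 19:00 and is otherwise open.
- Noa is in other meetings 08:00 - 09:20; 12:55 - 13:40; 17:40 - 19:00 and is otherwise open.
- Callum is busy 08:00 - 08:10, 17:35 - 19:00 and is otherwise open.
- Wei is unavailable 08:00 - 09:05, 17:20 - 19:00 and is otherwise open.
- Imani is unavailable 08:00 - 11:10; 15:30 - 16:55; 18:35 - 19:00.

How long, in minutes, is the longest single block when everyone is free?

Beatriz free: 09:15-17:05 (invert busy blocks within the working day).
Noa free: 09:20-12:55, 13:40-17:40 (invert busy blocks within the working day).
Callum free: 08:10-17:35 (invert busy blocks within the working day).
Wei free: 09:05-17:20 (invert busy blocks within the working day).
Imani free: 11:10-15:30, 16:55-18:35 (invert busy blocks within the working day).
Beatriz ∩ Noa: 09:20-12:55, 13:40-17:05.
Beatriz ∩ Noa ∩ Callum: 09:20-12:55, 13:40-17:05.
Beatriz ∩ Noa ∩ Callum ∩ Wei: 09:20-12:55, 13:40-17:05.
Beatriz ∩ Noa ∩ Callum ∩ Wei ∩ Imani: 11:10-12:55, 13:40-15:30, 16:55-17:05.
The longest is 13:40-15:30 at 110 minutes.

110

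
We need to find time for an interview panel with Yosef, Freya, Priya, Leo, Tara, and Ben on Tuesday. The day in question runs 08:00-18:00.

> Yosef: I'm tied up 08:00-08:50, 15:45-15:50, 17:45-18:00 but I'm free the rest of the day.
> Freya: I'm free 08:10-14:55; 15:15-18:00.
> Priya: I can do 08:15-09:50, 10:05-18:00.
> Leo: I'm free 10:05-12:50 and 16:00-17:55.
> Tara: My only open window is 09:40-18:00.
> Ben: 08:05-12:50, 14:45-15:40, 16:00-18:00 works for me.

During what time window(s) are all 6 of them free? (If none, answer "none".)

Yosef free: 08:50-15:45, 15:50-17:45 (invert busy blocks within the working day).
Freya free: 08:10-14:55, 15:15-18:00.
Priya free: 08:15-09:50, 10:05-18:00.
Leo free: 10:05-12:50, 16:00-17:55.
Tara free: 09:40-18:00.
Ben free: 08:05-12:50, 14:45-15:40, 16:00-18:00.
Yosef ∩ Freya: 08:50-14:55, 15:15-15:45, 15:50-17:45.
Yosef ∩ Freya ∩ Priya: 08:50-09:50, 10:05-14:55, 15:15-15:45, 15:50-17:45.
Yosef ∩ Freya ∩ Priya ∩ Leo: 10:05-12:50, 16:00-17:45.
Yosef ∩ Freya ∩ Priya ∩ Leo ∩ Tara: 10:05-12:50, 16:00-17:45.
Yosef ∩ Freya ∩ Priya ∩ Leo ∩ Tara ∩ Ben: 10:05-12:50, 16:00-17:45.
Those are the intersection windows.

10:05-12:50, 16:00-17:45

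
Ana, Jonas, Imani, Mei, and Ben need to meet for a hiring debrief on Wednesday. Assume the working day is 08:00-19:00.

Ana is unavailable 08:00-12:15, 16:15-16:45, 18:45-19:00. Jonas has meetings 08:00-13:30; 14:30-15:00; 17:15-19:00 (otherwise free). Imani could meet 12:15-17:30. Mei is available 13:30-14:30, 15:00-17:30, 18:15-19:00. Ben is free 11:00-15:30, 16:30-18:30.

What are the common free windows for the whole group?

Ana free: 12:15-16:15, 16:45-18:45 (invert busy blocks within the working day).
Jonas free: 13:30-14:30, 15:00-17:15 (invert busy blocks within the working day).
Imani free: 12:15-17:30.
Mei free: 13:30-14:30, 15:00-17:30, 18:15-19:00.
Ben free: 11:00-15:30, 16:30-18:30.
Ana ∩ Jonas: 13:30-14:30, 15:00-16:15, 16:45-17:15.
Ana ∩ Jonas ∩ Imani: 13:30-14:30, 15:00-16:15, 16:45-17:15.
Ana ∩ Jonas ∩ Imani ∩ Mei: 13:30-14:30, 15:00-16:15, 16:45-17:15.
Ana ∩ Jonas ∩ Imani ∩ Mei ∩ Ben: 13:30-14:30, 15:00-15:30, 16:45-17:15.

13:30-14:30, 15:00-15:30, 16:45-17:15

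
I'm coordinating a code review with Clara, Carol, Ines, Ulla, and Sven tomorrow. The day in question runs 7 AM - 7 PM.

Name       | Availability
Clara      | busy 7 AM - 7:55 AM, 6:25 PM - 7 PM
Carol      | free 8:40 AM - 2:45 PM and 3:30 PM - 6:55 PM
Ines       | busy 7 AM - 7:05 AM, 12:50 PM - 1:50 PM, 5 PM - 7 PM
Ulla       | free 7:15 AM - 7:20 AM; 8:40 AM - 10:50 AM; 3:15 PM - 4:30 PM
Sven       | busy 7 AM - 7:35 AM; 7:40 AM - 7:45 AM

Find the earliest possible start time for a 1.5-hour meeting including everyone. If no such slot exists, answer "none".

Clara free: 07:55-18:25 (invert busy blocks within the working day).
Carol free: 08:40-14:45, 15:30-18:55.
Ines free: 07:05-12:50, 13:50-17:00 (invert busy blocks within the working day).
Ulla free: 07:15-07:20, 08:40-10:50, 15:15-16:30.
Sven free: 07:35-07:40, 07:45-19:00 (invert busy blocks within the working day).
Clara ∩ Carol: 08:40-14:45, 15:30-18:25.
Clara ∩ Carol ∩ Ines: 08:40-12:50, 13:50-14:45, 15:30-17:00.
Clara ∩ Carol ∩ Ines ∩ Ulla: 08:40-10:50, 15:30-16:30.
Clara ∩ Carol ∩ Ines ∩ Ulla ∩ Sven: 08:40-10:50, 15:30-16:30.
Those are the intersection windows.
The first common window of at least 90 minutes is 08:40-10:50, so the earliest start is 08:40.

08:40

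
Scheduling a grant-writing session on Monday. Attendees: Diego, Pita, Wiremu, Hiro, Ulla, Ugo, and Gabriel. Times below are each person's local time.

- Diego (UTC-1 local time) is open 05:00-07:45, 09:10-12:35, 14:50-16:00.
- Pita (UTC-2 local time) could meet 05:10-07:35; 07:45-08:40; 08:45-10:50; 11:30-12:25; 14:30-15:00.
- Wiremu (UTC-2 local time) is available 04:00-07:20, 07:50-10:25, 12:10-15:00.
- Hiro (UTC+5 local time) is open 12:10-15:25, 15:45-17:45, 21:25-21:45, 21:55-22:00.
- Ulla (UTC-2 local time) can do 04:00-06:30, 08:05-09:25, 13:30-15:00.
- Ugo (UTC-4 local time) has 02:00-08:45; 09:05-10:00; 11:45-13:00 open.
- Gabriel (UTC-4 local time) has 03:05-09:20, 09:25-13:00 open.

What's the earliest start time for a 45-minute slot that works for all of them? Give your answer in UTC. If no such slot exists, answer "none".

07:10

Diego in UTC: 06:00-08:45, 10:10-13:35, 15:50-17:00 (add 1h to convert from UTC-1).
Pita in UTC: 07:10-09:35, 09:45-10:40, 10:45-12:50, 13:30-14:25, 16:30-17:00 (add 2h to convert from UTC-2).
Wiremu in UTC: 06:00-09:20, 09:50-12:25, 14:10-17:00 (add 2h to convert from UTC-2).
Hiro in UTC: 07:10-10:25, 10:45-12:45, 16:25-16:45, 16:55-17:00 (subtract 5h to convert from UTC+5).
Ulla in UTC: 06:00-08:30, 10:05-11:25, 15:30-17:00 (add 2h to convert from UTC-2).
Ugo in UTC: 06:00-12:45, 13:05-14:00, 15:45-17:00 (add 4h to convert from UTC-4).
Gabriel in UTC: 07:05-13:20, 13:25-17:00 (add 4h to convert from UTC-4).
Diego ∩ Pita: 07:10-08:45, 10:10-10:40, 10:45-12:50, 13:30-13:35, 16:30-17:00.
Diego ∩ Pita ∩ Wiremu: 07:10-08:45, 10:10-10:40, 10:45-12:25, 16:30-17:00.
Diego ∩ Pita ∩ Wiremu ∩ Hiro: 07:10-08:45, 10:10-10:25, 10:45-12:25, 16:30-16:45, 16:55-17:00.
Diego ∩ Pita ∩ Wiremu ∩ Hiro ∩ Ulla: 07:10-08:30, 10:10-10:25, 10:45-11:25, 16:30-16:45, 16:55-17:00.
Diego ∩ Pita ∩ Wiremu ∩ Hiro ∩ Ulla ∩ Ugo: 07:10-08:30, 10:10-10:25, 10:45-11:25, 16:30-16:45, 16:55-17:00.
Diego ∩ Pita ∩ Wiremu ∩ Hiro ∩ Ulla ∩ Ugo ∩ Gabriel: 07:10-08:30, 10:10-10:25, 10:45-11:25, 16:30-16:45, 16:55-17:00.
The first common window of at least 45 minutes is 07:10-08:30, so the earliest start is 07:10.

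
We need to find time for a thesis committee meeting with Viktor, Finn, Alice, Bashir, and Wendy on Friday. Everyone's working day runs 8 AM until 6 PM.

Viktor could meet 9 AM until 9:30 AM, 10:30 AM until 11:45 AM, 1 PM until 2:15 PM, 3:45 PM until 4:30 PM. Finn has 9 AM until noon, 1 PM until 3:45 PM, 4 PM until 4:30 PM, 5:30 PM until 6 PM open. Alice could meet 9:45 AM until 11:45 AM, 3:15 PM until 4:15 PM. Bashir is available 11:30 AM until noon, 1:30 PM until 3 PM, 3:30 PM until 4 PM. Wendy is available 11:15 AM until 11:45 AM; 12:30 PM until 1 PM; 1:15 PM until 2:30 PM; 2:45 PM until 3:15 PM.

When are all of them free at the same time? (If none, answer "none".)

11:30-11:45

Viktor ∩ Finn: 09:00-09:30, 10:30-11:45, 13:00-14:15, 16:00-16:30.
Viktor ∩ Finn ∩ Alice: 10:30-11:45, 16:00-16:15.
Viktor ∩ Finn ∩ Alice ∩ Bashir: 11:30-11:45.
Viktor ∩ Finn ∩ Alice ∩ Bashir ∩ Wendy: 11:30-11:45.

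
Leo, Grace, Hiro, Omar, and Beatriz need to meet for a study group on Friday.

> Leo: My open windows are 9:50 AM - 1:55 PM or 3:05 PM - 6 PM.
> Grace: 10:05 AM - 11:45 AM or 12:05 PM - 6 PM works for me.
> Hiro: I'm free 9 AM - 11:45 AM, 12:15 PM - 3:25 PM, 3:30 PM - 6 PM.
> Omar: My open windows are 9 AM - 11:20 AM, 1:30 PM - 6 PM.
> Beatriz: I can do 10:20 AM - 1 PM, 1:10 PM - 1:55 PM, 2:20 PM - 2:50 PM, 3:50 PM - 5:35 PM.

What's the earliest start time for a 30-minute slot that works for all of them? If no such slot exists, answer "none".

10:20

Leo ∩ Grace: 10:05-11:45, 12:05-13:55, 15:05-18:00.
Leo ∩ Grace ∩ Hiro: 10:05-11:45, 12:15-13:55, 15:05-15:25, 15:30-18:00.
Leo ∩ Grace ∩ Hiro ∩ Omar: 10:05-11:20, 13:30-13:55, 15:05-15:25, 15:30-18:00.
Leo ∩ Grace ∩ Hiro ∩ Omar ∩ Beatriz: 10:20-11:20, 13:30-13:55, 15:50-17:35.
Those are the intersection windows.
The first common window of at least 30 minutes is 10:20-11:20, so the earliest start is 10:20.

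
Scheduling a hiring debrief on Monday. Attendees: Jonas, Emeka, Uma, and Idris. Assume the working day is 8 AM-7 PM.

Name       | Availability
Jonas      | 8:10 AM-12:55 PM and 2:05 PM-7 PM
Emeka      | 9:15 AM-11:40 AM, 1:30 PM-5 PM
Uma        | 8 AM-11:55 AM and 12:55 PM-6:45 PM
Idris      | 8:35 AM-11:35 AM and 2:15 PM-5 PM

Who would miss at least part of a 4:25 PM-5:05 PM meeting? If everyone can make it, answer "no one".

Emeka, Idris

Jonas: free for 16:25-17:05. Emeka: not fully free for 16:25-17:05. Uma: free for 16:25-17:05. Idris: not fully free for 16:25-17:05.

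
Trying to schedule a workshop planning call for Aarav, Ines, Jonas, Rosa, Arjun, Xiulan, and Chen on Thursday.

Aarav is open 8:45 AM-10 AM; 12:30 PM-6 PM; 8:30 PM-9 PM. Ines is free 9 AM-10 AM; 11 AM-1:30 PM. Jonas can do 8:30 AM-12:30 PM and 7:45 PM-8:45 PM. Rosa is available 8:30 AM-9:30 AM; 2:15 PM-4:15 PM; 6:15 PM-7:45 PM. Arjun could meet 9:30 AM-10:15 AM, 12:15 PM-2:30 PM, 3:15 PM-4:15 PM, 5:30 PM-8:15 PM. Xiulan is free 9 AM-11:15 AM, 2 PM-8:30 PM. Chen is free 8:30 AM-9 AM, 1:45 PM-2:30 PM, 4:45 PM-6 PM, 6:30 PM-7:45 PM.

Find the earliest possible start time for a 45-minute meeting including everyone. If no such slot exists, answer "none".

Aarav ∩ Ines: 09:00-10:00, 12:30-13:30.
Aarav ∩ Ines ∩ Jonas: 09:00-10:00.
Aarav ∩ Ines ∩ Jonas ∩ Rosa: 09:00-09:30.
Aarav ∩ Ines ∩ Jonas ∩ Rosa ∩ Arjun: ∅.
Aarav ∩ Ines ∩ Jonas ∩ Rosa ∩ Arjun ∩ Xiulan: ∅.
Aarav ∩ Ines ∩ Jonas ∩ Rosa ∩ Arjun ∩ Xiulan ∩ Chen: ∅.
There is no time when everyone is free.
No common window is at least 45 minutes long.

none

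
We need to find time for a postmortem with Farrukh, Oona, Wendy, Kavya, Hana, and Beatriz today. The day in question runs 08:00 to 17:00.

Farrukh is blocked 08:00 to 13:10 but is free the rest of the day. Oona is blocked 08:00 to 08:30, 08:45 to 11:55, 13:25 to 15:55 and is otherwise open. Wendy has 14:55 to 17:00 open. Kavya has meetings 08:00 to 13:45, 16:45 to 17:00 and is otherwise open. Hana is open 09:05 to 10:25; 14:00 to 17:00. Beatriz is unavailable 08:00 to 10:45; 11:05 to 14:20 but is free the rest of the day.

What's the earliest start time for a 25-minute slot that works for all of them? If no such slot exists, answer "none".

15:55

Farrukh free: 13:10-17:00 (invert busy blocks within the working day).
Oona free: 08:30-08:45, 11:55-13:25, 15:55-17:00 (invert busy blocks within the working day).
Wendy free: 14:55-17:00.
Kavya free: 13:45-16:45 (invert busy blocks within the working day).
Hana free: 09:05-10:25, 14:00-17:00.
Beatriz free: 10:45-11:05, 14:20-17:00 (invert busy blocks within the working day).
Farrukh ∩ Oona: 13:10-13:25, 15:55-17:00.
Farrukh ∩ Oona ∩ Wendy: 15:55-17:00.
Farrukh ∩ Oona ∩ Wendy ∩ Kavya: 15:55-16:45.
Farrukh ∩ Oona ∩ Wendy ∩ Kavya ∩ Hana: 15:55-16:45.
Farrukh ∩ Oona ∩ Wendy ∩ Kavya ∩ Hana ∩ Beatriz: 15:55-16:45.
Those are the intersection windows.
The first common window of at least 25 minutes is 15:55-16:45, so the earliest start is 15:55.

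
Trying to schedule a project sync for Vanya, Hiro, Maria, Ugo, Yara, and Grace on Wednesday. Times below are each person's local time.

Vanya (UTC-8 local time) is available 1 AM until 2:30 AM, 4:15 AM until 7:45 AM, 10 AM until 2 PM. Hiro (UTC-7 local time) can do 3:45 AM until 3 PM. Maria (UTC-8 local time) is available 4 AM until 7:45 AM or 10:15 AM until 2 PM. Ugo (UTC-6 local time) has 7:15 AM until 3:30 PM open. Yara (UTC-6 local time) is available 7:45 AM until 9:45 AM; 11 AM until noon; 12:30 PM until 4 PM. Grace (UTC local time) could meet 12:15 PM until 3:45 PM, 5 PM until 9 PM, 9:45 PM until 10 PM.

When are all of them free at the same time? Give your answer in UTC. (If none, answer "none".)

13:45-15:45, 18:30-21:00

Vanya in UTC: 09:00-10:30, 12:15-15:45, 18:00-22:00 (add 8h to convert from UTC-8).
Hiro in UTC: 10:45-22:00 (add 7h to convert from UTC-7).
Maria in UTC: 12:00-15:45, 18:15-22:00 (add 8h to convert from UTC-8).
Ugo in UTC: 13:15-21:30 (add 6h to convert from UTC-6).
Yara in UTC: 13:45-15:45, 17:00-18:00, 18:30-22:00 (add 6h to convert from UTC-6).
Grace in UTC: 12:15-15:45, 17:00-21:00, 21:45-22:00.
Vanya ∩ Hiro: 12:15-15:45, 18:00-22:00.
Vanya ∩ Hiro ∩ Maria: 12:15-15:45, 18:15-22:00.
Vanya ∩ Hiro ∩ Maria ∩ Ugo: 13:15-15:45, 18:15-21:30.
Vanya ∩ Hiro ∩ Maria ∩ Ugo ∩ Yara: 13:45-15:45, 18:30-21:30.
Vanya ∩ Hiro ∩ Maria ∩ Ugo ∩ Yara ∩ Grace: 13:45-15:45, 18:30-21:00.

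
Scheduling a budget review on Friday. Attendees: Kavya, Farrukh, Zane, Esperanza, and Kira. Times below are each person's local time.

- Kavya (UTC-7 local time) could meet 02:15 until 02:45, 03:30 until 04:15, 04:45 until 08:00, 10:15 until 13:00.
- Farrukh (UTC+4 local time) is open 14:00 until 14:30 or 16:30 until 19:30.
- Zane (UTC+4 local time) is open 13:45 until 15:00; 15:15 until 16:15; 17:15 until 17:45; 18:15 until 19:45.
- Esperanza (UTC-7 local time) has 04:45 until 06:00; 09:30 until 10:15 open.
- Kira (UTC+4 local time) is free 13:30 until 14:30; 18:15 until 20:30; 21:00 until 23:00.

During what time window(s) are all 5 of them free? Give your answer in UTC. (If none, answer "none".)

Kavya in UTC: 09:15-09:45, 10:30-11:15, 11:45-15:00, 17:15-20:00 (add 7h to convert from UTC-7).
Farrukh in UTC: 10:00-10:30, 12:30-15:30 (subtract 4h to convert from UTC+4).
Zane in UTC: 09:45-11:00, 11:15-12:15, 13:15-13:45, 14:15-15:45 (subtract 4h to convert from UTC+4).
Esperanza in UTC: 11:45-13:00, 16:30-17:15 (add 7h to convert from UTC-7).
Kira in UTC: 09:30-10:30, 14:15-16:30, 17:00-19:00 (subtract 4h to convert from UTC+4).
Kavya ∩ Farrukh: 12:30-15:00.
Kavya ∩ Farrukh ∩ Zane: 13:15-13:45, 14:15-15:00.
Kavya ∩ Farrukh ∩ Zane ∩ Esperanza: ∅.
Kavya ∩ Farrukh ∩ Zane ∩ Esperanza ∩ Kira: ∅.
There is no time when everyone is free.

none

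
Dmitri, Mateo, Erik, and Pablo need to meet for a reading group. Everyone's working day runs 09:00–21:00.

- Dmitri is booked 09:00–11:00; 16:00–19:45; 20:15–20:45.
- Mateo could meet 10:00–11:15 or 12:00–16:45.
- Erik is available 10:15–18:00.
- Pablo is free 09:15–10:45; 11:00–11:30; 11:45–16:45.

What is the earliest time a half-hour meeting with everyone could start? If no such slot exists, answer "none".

Dmitri free: 11:00-16:00, 19:45-20:15, 20:45-21:00 (invert busy blocks within the working day).
Mateo free: 10:00-11:15, 12:00-16:45.
Erik free: 10:15-18:00.
Pablo free: 09:15-10:45, 11:00-11:30, 11:45-16:45.
Dmitri ∩ Mateo: 11:00-11:15, 12:00-16:00.
Dmitri ∩ Mateo ∩ Erik: 11:00-11:15, 12:00-16:00.
Dmitri ∩ Mateo ∩ Erik ∩ Pablo: 11:00-11:15, 12:00-16:00.
So the common availability across everyone is 11:00-11:15, 12:00-16:00.
The first common window of at least 30 minutes is 12:00-16:00, so the earliest start is 12:00.

12:00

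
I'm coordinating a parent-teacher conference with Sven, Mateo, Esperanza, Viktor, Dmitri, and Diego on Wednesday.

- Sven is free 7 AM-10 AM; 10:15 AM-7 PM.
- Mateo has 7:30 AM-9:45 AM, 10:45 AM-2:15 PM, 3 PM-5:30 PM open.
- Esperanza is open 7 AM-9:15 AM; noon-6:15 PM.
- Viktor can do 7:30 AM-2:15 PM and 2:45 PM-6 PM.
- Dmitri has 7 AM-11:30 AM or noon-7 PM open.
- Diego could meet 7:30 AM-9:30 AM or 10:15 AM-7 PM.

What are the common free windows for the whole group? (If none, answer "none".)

Sven ∩ Mateo: 07:30-09:45, 10:45-14:15, 15:00-17:30.
Sven ∩ Mateo ∩ Esperanza: 07:30-09:15, 12:00-14:15, 15:00-17:30.
Sven ∩ Mateo ∩ Esperanza ∩ Viktor: 07:30-09:15, 12:00-14:15, 15:00-17:30.
Sven ∩ Mateo ∩ Esperanza ∩ Viktor ∩ Dmitri: 07:30-09:15, 12:00-14:15, 15:00-17:30.
Sven ∩ Mateo ∩ Esperanza ∩ Viktor ∩ Dmitri ∩ Diego: 07:30-09:15, 12:00-14:15, 15:00-17:30.
Those are the intersection windows.

07:30-09:15, 12:00-14:15, 15:00-17:30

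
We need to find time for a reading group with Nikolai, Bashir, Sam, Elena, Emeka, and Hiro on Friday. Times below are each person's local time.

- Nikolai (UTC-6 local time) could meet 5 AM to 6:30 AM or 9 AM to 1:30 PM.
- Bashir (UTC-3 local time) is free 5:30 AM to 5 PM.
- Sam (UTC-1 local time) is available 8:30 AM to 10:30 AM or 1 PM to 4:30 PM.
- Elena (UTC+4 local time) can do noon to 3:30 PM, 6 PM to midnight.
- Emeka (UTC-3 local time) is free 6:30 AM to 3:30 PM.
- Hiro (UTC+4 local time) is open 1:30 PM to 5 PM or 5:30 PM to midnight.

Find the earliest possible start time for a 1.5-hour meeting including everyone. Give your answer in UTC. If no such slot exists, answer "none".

Nikolai in UTC: 11:00-12:30, 15:00-19:30 (add 6h to convert from UTC-6).
Bashir in UTC: 08:30-20:00 (add 3h to convert from UTC-3).
Sam in UTC: 09:30-11:30, 14:00-17:30 (add 1h to convert from UTC-1).
Elena in UTC: 08:00-11:30, 14:00-20:00 (subtract 4h to convert from UTC+4).
Emeka in UTC: 09:30-18:30 (add 3h to convert from UTC-3).
Hiro in UTC: 09:30-13:00, 13:30-20:00 (subtract 4h to convert from UTC+4).
Nikolai ∩ Bashir: 11:00-12:30, 15:00-19:30.
Nikolai ∩ Bashir ∩ Sam: 11:00-11:30, 15:00-17:30.
Nikolai ∩ Bashir ∩ Sam ∩ Elena: 11:00-11:30, 15:00-17:30.
Nikolai ∩ Bashir ∩ Sam ∩ Elena ∩ Emeka: 11:00-11:30, 15:00-17:30.
Nikolai ∩ Bashir ∩ Sam ∩ Elena ∩ Emeka ∩ Hiro: 11:00-11:30, 15:00-17:30.
So the common availability across everyone is 11:00-11:30, 15:00-17:30.
The first common window of at least 90 minutes is 15:00-17:30, so the earliest start is 15:00.

15:00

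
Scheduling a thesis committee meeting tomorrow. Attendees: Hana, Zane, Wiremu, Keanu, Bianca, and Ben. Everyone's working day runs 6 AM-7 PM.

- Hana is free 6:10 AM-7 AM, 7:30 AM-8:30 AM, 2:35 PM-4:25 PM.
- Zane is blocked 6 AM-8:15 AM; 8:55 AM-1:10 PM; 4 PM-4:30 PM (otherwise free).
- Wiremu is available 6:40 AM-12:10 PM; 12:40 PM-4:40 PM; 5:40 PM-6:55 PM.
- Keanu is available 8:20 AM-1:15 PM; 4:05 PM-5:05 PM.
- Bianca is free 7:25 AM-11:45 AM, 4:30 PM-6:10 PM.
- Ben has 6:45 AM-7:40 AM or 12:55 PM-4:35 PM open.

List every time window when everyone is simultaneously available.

Hana free: 06:10-07:00, 07:30-08:30, 14:35-16:25.
Zane free: 08:15-08:55, 13:10-16:00, 16:30-19:00 (invert busy blocks within the working day).
Wiremu free: 06:40-12:10, 12:40-16:40, 17:40-18:55.
Keanu free: 08:20-13:15, 16:05-17:05.
Bianca free: 07:25-11:45, 16:30-18:10.
Ben free: 06:45-07:40, 12:55-16:35.
Hana ∩ Zane: 08:15-08:30, 14:35-16:00.
Hana ∩ Zane ∩ Wiremu: 08:15-08:30, 14:35-16:00.
Hana ∩ Zane ∩ Wiremu ∩ Keanu: 08:20-08:30.
Hana ∩ Zane ∩ Wiremu ∩ Keanu ∩ Bianca: 08:20-08:30.
Hana ∩ Zane ∩ Wiremu ∩ Keanu ∩ Bianca ∩ Ben: ∅.
There is no time when everyone is free.

none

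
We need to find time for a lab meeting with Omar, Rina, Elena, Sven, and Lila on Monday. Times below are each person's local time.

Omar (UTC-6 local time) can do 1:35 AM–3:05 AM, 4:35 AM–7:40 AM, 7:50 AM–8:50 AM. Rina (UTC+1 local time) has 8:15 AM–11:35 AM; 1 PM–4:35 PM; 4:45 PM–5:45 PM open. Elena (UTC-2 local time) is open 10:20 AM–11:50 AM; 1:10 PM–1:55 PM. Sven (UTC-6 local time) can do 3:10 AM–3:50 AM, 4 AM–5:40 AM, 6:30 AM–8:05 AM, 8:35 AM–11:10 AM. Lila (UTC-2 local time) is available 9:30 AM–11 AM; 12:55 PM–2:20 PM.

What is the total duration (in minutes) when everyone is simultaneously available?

30

Omar in UTC: 07:35-09:05, 10:35-13:40, 13:50-14:50 (add 6h to convert from UTC-6).
Rina in UTC: 07:15-10:35, 12:00-15:35, 15:45-16:45 (subtract 1h to convert from UTC+1).
Elena in UTC: 12:20-13:50, 15:10-15:55 (add 2h to convert from UTC-2).
Sven in UTC: 09:10-09:50, 10:00-11:40, 12:30-14:05, 14:35-17:10 (add 6h to convert from UTC-6).
Lila in UTC: 11:30-13:00, 14:55-16:20 (add 2h to convert from UTC-2).
Omar ∩ Rina: 07:35-09:05, 12:00-13:40, 13:50-14:50.
Omar ∩ Rina ∩ Elena: 12:20-13:40.
Omar ∩ Rina ∩ Elena ∩ Sven: 12:30-13:40.
Omar ∩ Rina ∩ Elena ∩ Sven ∩ Lila: 12:30-13:00.
That's a single block of 30 minutes.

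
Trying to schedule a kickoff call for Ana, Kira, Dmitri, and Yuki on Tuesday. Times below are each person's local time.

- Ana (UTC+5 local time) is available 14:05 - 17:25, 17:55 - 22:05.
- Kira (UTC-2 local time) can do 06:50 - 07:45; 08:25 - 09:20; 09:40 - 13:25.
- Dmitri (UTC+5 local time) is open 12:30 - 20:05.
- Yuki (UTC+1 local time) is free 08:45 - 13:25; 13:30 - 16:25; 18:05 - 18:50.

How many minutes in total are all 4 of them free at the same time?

Ana in UTC: 09:05-12:25, 12:55-17:05 (subtract 5h to convert from UTC+5).
Kira in UTC: 08:50-09:45, 10:25-11:20, 11:40-15:25 (add 2h to convert from UTC-2).
Dmitri in UTC: 07:30-15:05 (subtract 5h to convert from UTC+5).
Yuki in UTC: 07:45-12:25, 12:30-15:25, 17:05-17:50 (subtract 1h to convert from UTC+1).
Ana ∩ Kira: 09:05-09:45, 10:25-11:20, 11:40-12:25, 12:55-15:25.
Ana ∩ Kira ∩ Dmitri: 09:05-09:45, 10:25-11:20, 11:40-12:25, 12:55-15:05.
Ana ∩ Kira ∩ Dmitri ∩ Yuki: 09:05-09:45, 10:25-11:20, 11:40-12:25, 12:55-15:05.
Summing the common windows: 40 + 55 + 45 + 130 = 270 minutes.

270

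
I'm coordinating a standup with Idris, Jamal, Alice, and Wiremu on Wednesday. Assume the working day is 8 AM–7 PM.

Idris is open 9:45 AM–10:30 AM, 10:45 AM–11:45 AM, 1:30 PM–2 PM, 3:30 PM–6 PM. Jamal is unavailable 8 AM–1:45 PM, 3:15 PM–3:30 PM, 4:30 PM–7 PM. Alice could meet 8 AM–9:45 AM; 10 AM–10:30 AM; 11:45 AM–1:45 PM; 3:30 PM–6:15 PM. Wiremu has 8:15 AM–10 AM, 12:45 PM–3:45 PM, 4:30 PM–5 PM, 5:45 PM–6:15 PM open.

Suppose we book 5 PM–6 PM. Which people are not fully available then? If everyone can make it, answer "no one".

Jamal, Wiremu

Idris free: 09:45-10:30, 10:45-11:45, 13:30-14:00, 15:30-18:00.
Jamal free: 13:45-15:15, 15:30-16:30 (invert busy blocks within the working day).
Alice free: 08:00-09:45, 10:00-10:30, 11:45-13:45, 15:30-18:15.
Wiremu free: 08:15-10:00, 12:45-15:45, 16:30-17:00, 17:45-18:15.
Idris: free for 17:00-18:00. Jamal: not fully free for 17:00-18:00. Alice: free for 17:00-18:00. Wiremu: not fully free for 17:00-18:00.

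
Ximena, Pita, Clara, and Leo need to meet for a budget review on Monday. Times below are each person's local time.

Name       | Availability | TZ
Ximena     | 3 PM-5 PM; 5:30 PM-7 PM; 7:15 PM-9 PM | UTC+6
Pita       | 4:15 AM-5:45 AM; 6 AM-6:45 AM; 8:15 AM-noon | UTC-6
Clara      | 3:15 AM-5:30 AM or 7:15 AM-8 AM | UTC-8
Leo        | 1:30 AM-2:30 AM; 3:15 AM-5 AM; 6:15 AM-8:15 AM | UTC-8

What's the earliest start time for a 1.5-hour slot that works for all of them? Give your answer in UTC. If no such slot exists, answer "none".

none

Ximena in UTC: 09:00-11:00, 11:30-13:00, 13:15-15:00 (subtract 6h to convert from UTC+6).
Pita in UTC: 10:15-11:45, 12:00-12:45, 14:15-18:00 (add 6h to convert from UTC-6).
Clara in UTC: 11:15-13:30, 15:15-16:00 (add 8h to convert from UTC-8).
Leo in UTC: 09:30-10:30, 11:15-13:00, 14:15-16:15 (add 8h to convert from UTC-8).
Ximena ∩ Pita: 10:15-11:00, 11:30-11:45, 12:00-12:45, 14:15-15:00.
Ximena ∩ Pita ∩ Clara: 11:30-11:45, 12:00-12:45.
Ximena ∩ Pita ∩ Clara ∩ Leo: 11:30-11:45, 12:00-12:45.
So the common availability across everyone is 11:30-11:45, 12:00-12:45.
No common window is at least 90 minutes long.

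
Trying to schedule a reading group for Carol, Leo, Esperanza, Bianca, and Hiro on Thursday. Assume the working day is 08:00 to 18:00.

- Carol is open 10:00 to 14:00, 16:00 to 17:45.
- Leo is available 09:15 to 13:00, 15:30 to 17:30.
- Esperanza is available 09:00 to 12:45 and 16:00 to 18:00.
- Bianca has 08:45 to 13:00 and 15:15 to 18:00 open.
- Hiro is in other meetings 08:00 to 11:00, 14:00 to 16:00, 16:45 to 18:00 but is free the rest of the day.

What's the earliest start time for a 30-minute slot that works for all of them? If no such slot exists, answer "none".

Carol free: 10:00-14:00, 16:00-17:45.
Leo free: 09:15-13:00, 15:30-17:30.
Esperanza free: 09:00-12:45, 16:00-18:00.
Bianca free: 08:45-13:00, 15:15-18:00.
Hiro free: 11:00-14:00, 16:00-16:45 (invert busy blocks within the working day).
Carol ∩ Leo: 10:00-13:00, 16:00-17:30.
Carol ∩ Leo ∩ Esperanza: 10:00-12:45, 16:00-17:30.
Carol ∩ Leo ∩ Esperanza ∩ Bianca: 10:00-12:45, 16:00-17:30.
Carol ∩ Leo ∩ Esperanza ∩ Bianca ∩ Hiro: 11:00-12:45, 16:00-16:45.
So the common availability across everyone is 11:00-12:45, 16:00-16:45.
The first common window of at least 30 minutes is 11:00-12:45, so the earliest start is 11:00.

11:00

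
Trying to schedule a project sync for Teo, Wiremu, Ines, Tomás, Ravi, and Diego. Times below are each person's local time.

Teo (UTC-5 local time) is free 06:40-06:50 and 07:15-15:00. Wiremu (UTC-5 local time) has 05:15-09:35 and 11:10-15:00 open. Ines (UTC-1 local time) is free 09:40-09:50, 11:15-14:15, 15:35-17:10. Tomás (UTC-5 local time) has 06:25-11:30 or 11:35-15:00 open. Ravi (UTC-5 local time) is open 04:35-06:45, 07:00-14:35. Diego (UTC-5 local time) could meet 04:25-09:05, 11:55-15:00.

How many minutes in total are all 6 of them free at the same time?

185

Teo in UTC: 11:40-11:50, 12:15-20:00 (add 5h to convert from UTC-5).
Wiremu in UTC: 10:15-14:35, 16:10-20:00 (add 5h to convert from UTC-5).
Ines in UTC: 10:40-10:50, 12:15-15:15, 16:35-18:10 (add 1h to convert from UTC-1).
Tomás in UTC: 11:25-16:30, 16:35-20:00 (add 5h to convert from UTC-5).
Ravi in UTC: 09:35-11:45, 12:00-19:35 (add 5h to convert from UTC-5).
Diego in UTC: 09:25-14:05, 16:55-20:00 (add 5h to convert from UTC-5).
Teo ∩ Wiremu: 11:40-11:50, 12:15-14:35, 16:10-20:00.
Teo ∩ Wiremu ∩ Ines: 12:15-14:35, 16:35-18:10.
Teo ∩ Wiremu ∩ Ines ∩ Tomás: 12:15-14:35, 16:35-18:10.
Teo ∩ Wiremu ∩ Ines ∩ Tomás ∩ Ravi: 12:15-14:35, 16:35-18:10.
Teo ∩ Wiremu ∩ Ines ∩ Tomás ∩ Ravi ∩ Diego: 12:15-14:05, 16:55-18:10.
Summing the common windows: 110 + 75 = 185 minutes.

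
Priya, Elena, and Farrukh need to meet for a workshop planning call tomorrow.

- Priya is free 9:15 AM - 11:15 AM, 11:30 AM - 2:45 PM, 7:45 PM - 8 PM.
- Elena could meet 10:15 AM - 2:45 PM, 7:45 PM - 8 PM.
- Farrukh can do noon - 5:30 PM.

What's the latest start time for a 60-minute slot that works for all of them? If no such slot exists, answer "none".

13:45

Priya ∩ Elena: 10:15-11:15, 11:30-14:45, 19:45-20:00.
Priya ∩ Elena ∩ Farrukh: 12:00-14:45.
The last common window of at least 60 minutes is 12:00-14:45; a 60-minute meeting can start as late as 13:45 and still end by 14:45.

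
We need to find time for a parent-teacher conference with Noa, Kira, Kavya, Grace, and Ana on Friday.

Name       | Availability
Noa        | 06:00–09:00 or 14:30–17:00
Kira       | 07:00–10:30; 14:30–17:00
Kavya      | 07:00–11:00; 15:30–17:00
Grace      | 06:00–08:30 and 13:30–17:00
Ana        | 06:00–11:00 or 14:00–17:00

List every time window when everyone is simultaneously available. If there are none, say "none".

07:00-08:30, 15:30-17:00

Noa ∩ Kira: 07:00-09:00, 14:30-17:00.
Noa ∩ Kira ∩ Kavya: 07:00-09:00, 15:30-17:00.
Noa ∩ Kira ∩ Kavya ∩ Grace: 07:00-08:30, 15:30-17:00.
Noa ∩ Kira ∩ Kavya ∩ Grace ∩ Ana: 07:00-08:30, 15:30-17:00.
Those are the intersection windows.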